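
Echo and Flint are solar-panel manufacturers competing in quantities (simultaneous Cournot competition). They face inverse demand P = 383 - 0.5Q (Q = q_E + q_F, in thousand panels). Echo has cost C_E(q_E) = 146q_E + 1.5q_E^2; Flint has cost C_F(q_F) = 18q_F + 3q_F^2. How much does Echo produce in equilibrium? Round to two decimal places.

53.21

Echo's profit: π_E = (383 - 0.5Q)q_E - (146q_E + (3/2)q_E²). Setting ∂π_E/∂q_E = 0: 237 - 4q_E - (1/2)(q_F) = 0.
Flint's first-order condition: 365 - 7q_F - (1/2)(q_E) = 0.
Best responses: q_E = (237 - (1/2)q_F)/4, q_F = (365 - (1/2)q_E)/7.
Substituting one into the other gives q_E = 53.2072 and q_F = 48.3423.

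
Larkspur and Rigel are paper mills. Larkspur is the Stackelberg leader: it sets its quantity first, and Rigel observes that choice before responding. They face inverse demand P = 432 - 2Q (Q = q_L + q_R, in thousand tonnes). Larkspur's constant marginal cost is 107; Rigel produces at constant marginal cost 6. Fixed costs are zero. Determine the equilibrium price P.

Solve by backward induction. Given q_L, the follower Rigel maximises π_R = (432 - 2q_L - 2q_R)q_R - 6q_R.
∂π_R/∂q_R = 426 - 2q_L - 4q_R = 0 gives the reaction function q_R = (426 - 2q_L)/4.
Larkspur substitutes q_R(q_L) into its own profit: π_L = q_L(432 - 2q_L - (426 - 2q_L)/2) - 107q_L = (219 - q_L)q_L - 107q_L.
Leader FOC: 112 - 2q_L = 0, so q_L = 56.
Then q_R = (426 - 2·56)/4 = 157/2.
Total output Q = 269/2, so price P = 432 - 2·(269/2) = 163.

163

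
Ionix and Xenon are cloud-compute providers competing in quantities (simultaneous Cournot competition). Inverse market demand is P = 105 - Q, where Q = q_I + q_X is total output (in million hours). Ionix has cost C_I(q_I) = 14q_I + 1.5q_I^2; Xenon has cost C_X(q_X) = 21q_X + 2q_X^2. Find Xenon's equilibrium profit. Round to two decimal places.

386.12

Ionix's profit: π_I = (105 - Q)q_I - (14q_I + (3/2)q_I²). Setting ∂π_I/∂q_I = 0: 91 - 5q_I - (q_X) = 0.
Xenon's profit: π_X = (105 - Q)q_X - (21q_X + 2q_X²). Setting ∂π_X/∂q_X = 0: 84 - 6q_X - (q_I) = 0.
Rearranging gives the reaction functions q_I = (91 - q_X)/5 and q_X = (84 - q_I)/6.
Substituting one into the other gives q_I = 462/29 and q_X = 329/29.
Price P = 105 - 791/29 = 77.7241.
Xenon's profit: 77.7241·(329/29) - 21·(329/29) - 2(329/29)² = 386.1153.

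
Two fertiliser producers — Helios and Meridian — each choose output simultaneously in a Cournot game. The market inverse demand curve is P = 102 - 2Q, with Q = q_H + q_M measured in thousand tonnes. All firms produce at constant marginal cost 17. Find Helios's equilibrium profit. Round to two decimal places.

401.39

Each firm earns π_i = (102 - 2Q)q_i - 17q_i.
Setting ∂π_i/∂q_i = 0 with rivals' quantities fixed: 85 - 4q_i - 2q_j = 0.
By symmetry each firm produces the same amount; substituting q_j = q_i yields q_i = 85/6.
Price P = 102 - 2·(85/3) = 136/3.
Helios's profit: (136/3 - 17)·(85/6) = 401.3889.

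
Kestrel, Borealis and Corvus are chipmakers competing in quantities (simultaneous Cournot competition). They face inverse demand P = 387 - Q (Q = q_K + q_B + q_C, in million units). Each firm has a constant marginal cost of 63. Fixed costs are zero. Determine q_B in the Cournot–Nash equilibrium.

A representative firm's profit is π_i = q_i(387 - Q) - 63q_i.
First-order condition (treating rivals' output as given): 324 - 2q_i - Σ_{j≠i} q_j = 0.
With identical firms every q_j equals q_i, so Σ_{j≠i} q_j = 2q_i and 324 = 4q_i, giving q_i = 81.

81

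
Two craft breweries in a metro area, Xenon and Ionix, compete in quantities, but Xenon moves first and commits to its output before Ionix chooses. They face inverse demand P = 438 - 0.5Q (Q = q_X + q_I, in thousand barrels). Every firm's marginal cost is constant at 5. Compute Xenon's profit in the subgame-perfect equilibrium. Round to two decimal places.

The follower Ionix best-responds to any q_X: π_I = (438 - 0.5Q)q_I - 5q_I.
Setting the follower's marginal profit to zero, 433 - (1/2)q_X - q_I = 0, i.e. q_I = (433 - (1/2)q_X).
Xenon substitutes q_I(q_X) into its own profit: π_X = q_X(438 - (1/2)q_X - (433 - (1/2)q_X)/2) - 5q_X = (443/2 - (1/4)q_X)q_X - 5q_X.
Leader FOC: 433/2 - (1/2)q_X = 0, so q_X = 433.
Then q_I = (433 - (1/2)·433) = 433/2.
Price P = 438 - (1/2)·(1299/2) = 453/4.
Xenon's profit: (453/4 - 5)·433 = 46872.2500.

46872.25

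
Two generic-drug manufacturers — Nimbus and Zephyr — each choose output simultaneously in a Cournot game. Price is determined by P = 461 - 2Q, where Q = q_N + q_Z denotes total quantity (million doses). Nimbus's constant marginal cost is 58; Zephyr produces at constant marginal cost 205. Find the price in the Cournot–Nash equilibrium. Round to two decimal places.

241.33

Nimbus's profit: π_N = (461 - 2Q)q_N - (58q_N). Setting ∂π_N/∂q_N = 0: 403 - 4q_N - 2(q_Z) = 0.
Zephyr's first-order condition: 256 - 4q_Z - 2(q_N) = 0.
Best responses: q_N = (403 - 2q_Z)/4, q_Z = (256 - 2q_N)/4.
Substituting one into the other gives q_N = 275/3 and q_Z = 109/6.
Total output Q = 659/6, so price P = 461 - 2·(659/6) = 724/3.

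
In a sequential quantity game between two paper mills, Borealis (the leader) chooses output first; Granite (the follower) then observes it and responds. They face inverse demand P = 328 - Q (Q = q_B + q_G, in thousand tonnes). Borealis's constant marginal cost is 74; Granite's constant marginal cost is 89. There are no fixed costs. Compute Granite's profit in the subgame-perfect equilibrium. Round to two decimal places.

The follower Granite best-responds to any q_B: π_G = (328 - Q)q_G - 89q_G.
Follower FOC: 239 - q_B - 2q_G = 0, so q_G(q_B) = (239 - q_B)/2.
Borealis substitutes q_G(q_B) into its own profit: π_B = q_B(328 - q_B - (239 - q_B)/2) - 74q_B = (417/2 - (1/2)q_B)q_B - 74q_B.
The leader's first-order condition 269/2 - q_B = 0 yields q_B = 269/2.
Then q_G = (239 - 269/2)/2 = 209/4.
Price P = 328 - 747/4 = 565/4.
Granite's profit: (565/4 - 89)·(209/4) = 2730.0625.

2730.06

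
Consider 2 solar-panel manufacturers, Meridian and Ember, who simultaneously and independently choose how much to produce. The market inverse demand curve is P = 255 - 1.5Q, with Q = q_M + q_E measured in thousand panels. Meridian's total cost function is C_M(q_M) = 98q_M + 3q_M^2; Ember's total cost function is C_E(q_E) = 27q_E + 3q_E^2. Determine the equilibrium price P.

Meridian's profit: π_M = (255 - 1.5Q)q_M - (98q_M + 3q_M²). Setting ∂π_M/∂q_M = 0: 157 - 9q_M - (3/2)(q_E) = 0.
Ember's first-order condition: 228 - 9q_E - (3/2)(q_M) = 0.
Best responses: q_M = (157 - (3/2)q_E)/9, q_E = (228 - (3/2)q_M)/9.
Solving the pair: q_M = 68/5, q_E = 346/15.
Total output Q = 110/3, so price P = 255 - (3/2)·(110/3) = 200.

200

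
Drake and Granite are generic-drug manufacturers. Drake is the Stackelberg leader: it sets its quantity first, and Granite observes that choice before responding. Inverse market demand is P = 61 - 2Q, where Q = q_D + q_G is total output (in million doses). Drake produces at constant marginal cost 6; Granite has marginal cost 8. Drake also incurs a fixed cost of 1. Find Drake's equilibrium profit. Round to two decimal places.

202.06

The follower Granite best-responds to any q_D: π_G = (61 - 2Q)q_G - 8q_G.
∂π_G/∂q_G = 53 - 2q_D - 4q_G = 0 gives the reaction function q_G = (53 - 2q_D)/4.
The leader anticipates this reaction. Substituting into P = 61 - 2Q gives P = 69/2 - q_D, so π_D = (69/2 - q_D)q_D - 6q_D.
The leader's first-order condition 57/2 - 2q_D = 0 yields q_D = 57/4.
Then q_G = (53 - 2·(57/4))/4 = 49/8.
Price P = 61 - 2·(163/8) = 81/4.
Drake's profit: (81/4 - 6)·(57/4) - 1 = 202.0625.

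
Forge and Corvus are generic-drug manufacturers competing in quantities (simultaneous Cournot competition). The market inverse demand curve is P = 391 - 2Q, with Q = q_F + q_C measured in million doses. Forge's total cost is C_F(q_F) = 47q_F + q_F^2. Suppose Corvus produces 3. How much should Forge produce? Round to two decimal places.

With the rival's output fixed at 3, Forge's profit is π_F = (391 - 2·3 - 2q_F)q_F - (47q_F + q_F²) = (385 - 2q_F)q_F - (47q_F + q_F²).
∂π_F/∂q_F = 338 - 6q_F = 0, so q_F = 169/3.

56.33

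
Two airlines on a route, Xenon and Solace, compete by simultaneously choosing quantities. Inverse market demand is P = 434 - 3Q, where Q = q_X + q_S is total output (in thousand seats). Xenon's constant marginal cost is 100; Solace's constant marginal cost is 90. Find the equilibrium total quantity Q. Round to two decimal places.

Xenon's profit: π_X = (434 - 3Q)q_X - (100q_X). Setting ∂π_X/∂q_X = 0: 334 - 6q_X - 3(q_S) = 0.
Solace's profit: π_S = (434 - 3Q)q_S - (90q_S). Setting ∂π_S/∂q_S = 0: 344 - 6q_S - 3(q_X) = 0.
Best responses: q_X = (334 - 3q_S)/6, q_S = (344 - 3q_X)/6.
Substituting one into the other gives q_X = 36 and q_S = 118/3.
Total output Q = 36 + 118/3 = 226/3.

75.33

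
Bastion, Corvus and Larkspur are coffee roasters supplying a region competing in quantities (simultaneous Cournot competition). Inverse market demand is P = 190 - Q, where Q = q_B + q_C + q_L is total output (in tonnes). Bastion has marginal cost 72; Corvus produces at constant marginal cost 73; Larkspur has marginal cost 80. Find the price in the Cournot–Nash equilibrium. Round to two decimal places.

103.75

Bastion's profit: π_B = (190 - Q)q_B - (72q_B). Setting ∂π_B/∂q_B = 0: 118 - 2q_B - (q_C + q_L) = 0.
Corvus's profit: π_C = (190 - Q)q_C - (73q_C). Setting ∂π_C/∂q_C = 0: 117 - 2q_C - (q_B + q_L) = 0.
Larkspur's profit: π_L = (190 - Q)q_L - (80q_L). Setting ∂π_L/∂q_L = 0: 110 - 2q_L - (q_B + q_C) = 0.
Adding the 3 conditions: 345 − 2Q − 2Q = 0, i.e. Q = 345/4.
Back-substituting: q_B = (118 − 345/4) = 127/4, q_C = (117 − 345/4) = 123/4, q_L = (110 − 345/4) = 95/4.
Total output Q = 345/4, so price P = 190 - 345/4 = 415/4.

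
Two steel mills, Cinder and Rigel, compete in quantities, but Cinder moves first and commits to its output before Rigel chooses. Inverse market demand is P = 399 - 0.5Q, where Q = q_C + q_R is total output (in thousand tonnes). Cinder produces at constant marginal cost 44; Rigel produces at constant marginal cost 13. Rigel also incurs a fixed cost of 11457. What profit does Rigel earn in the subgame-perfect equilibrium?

13631

Solve by backward induction. Given q_C, the follower Rigel maximises π_R = (399 - (1/2)q_C - (1/2)q_R)q_R - 13q_R.
Setting the follower's marginal profit to zero, 386 - (1/2)q_C - q_R = 0, i.e. q_R = (386 - (1/2)q_C).
The leader anticipates this reaction. Substituting into P = 399 - 0.5Q gives P = 206 - (1/4)q_C, so π_C = (206 - (1/4)q_C)q_C - 44q_C.
Maximising: ∂π_C/∂q_C = 162 - (1/2)q_C = 0, giving q_C = 324.
Then q_R = (386 - (1/2)·324) = 224.
Price P = 399 - (1/2)·548 = 125.
Rigel's profit: (125 - 13)·224 - 11457 = 13631.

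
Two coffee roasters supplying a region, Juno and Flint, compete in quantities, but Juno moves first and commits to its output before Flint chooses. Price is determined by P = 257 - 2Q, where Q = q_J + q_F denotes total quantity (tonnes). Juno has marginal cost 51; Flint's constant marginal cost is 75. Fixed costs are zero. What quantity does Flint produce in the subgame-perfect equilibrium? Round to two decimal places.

The follower Flint best-responds to any q_J: π_F = (257 - 2Q)q_F - 75q_F.
∂π_F/∂q_F = 182 - 2q_J - 4q_F = 0 gives the reaction function q_F = (182 - 2q_J)/4.
The leader anticipates this reaction. Substituting into P = 257 - 2Q gives P = 166 - q_J, so π_J = (166 - q_J)q_J - 51q_J.
Maximising: ∂π_J/∂q_J = 115 - 2q_J = 0, giving q_J = 115/2.
Then q_F = (182 - 2·(115/2))/4 = 67/4.

16.75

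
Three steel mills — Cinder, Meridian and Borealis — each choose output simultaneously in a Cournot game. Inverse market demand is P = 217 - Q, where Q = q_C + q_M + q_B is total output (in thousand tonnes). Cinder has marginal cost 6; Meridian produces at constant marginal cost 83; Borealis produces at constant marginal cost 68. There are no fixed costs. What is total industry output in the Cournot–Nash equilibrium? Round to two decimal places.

Cinder's profit: π_C = (217 - Q)q_C - (6q_C). Setting ∂π_C/∂q_C = 0: 211 - 2q_C - (q_M + q_B) = 0.
Meridian's profit: π_M = (217 - Q)q_M - (83q_M). Setting ∂π_M/∂q_M = 0: 134 - 2q_M - (q_C + q_B) = 0.
Borealis's profit: π_B = (217 - Q)q_B - (68q_B). Setting ∂π_B/∂q_B = 0: 149 - 2q_B - (q_C + q_M) = 0.
Adding the 3 conditions: 494 − 2Q − 2Q = 0, i.e. Q = 247/2.
Back-substituting: q_C = (211 − 247/2) = 175/2, q_M = (134 − 247/2) = 21/2, q_B = (149 − 247/2) = 51/2.
Total output Q = 175/2 + 21/2 + 51/2 = 247/2.

123.50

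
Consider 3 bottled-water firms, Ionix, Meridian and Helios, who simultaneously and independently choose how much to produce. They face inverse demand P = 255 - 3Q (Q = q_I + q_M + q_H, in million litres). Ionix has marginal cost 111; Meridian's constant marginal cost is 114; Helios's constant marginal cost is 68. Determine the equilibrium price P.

137

Ionix's profit: π_I = (255 - 3Q)q_I - (111q_I). Setting ∂π_I/∂q_I = 0: 144 - 6q_I - 3(q_M + q_H) = 0.
Meridian's first-order condition: 141 - 6q_M - 3(q_I + q_H) = 0.
Helios's profit: π_H = (255 - 3Q)q_H - (68q_H). Setting ∂π_H/∂q_H = 0: 187 - 6q_H - 3(q_I + q_M) = 0.
Adding the 3 conditions: 472 − 6Q − 6Q = 0, i.e. Q = 118/3.
Back-substituting: q_I = (144 − 118)/3 = 26/3, q_M = (141 − 118)/3 = 23/3, q_H = (187 − 118)/3 = 23.
Total output Q = 118/3, so price P = 255 - 3·(118/3) = 137.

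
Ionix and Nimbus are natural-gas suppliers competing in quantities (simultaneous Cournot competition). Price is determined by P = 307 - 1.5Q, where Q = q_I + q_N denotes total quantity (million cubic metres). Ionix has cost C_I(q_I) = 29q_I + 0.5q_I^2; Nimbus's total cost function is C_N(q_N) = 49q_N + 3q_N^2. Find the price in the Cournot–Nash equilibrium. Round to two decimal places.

Ionix's profit: π_I = (307 - 1.5Q)q_I - (29q_I + (1/2)q_I²). Setting ∂π_I/∂q_I = 0: 278 - 4q_I - (3/2)(q_N) = 0.
Nimbus's first-order condition: 258 - 9q_N - (3/2)(q_I) = 0.
Best responses: q_I = (278 - (3/2)q_N)/4, q_N = (258 - (3/2)q_I)/9.
Solving the pair: q_I = 188/3, q_N = 164/9.
Total output Q = 728/9, so price P = 307 - (3/2)·(728/9) = 557/3.

185.67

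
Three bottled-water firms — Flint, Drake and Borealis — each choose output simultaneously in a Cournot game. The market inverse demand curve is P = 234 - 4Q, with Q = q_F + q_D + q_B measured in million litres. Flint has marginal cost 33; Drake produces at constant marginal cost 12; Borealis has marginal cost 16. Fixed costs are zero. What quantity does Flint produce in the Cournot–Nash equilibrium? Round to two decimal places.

Flint's profit: π_F = (234 - 4Q)q_F - (33q_F). Setting ∂π_F/∂q_F = 0: 201 - 8q_F - 4(q_D + q_B) = 0.
Drake's profit: π_D = (234 - 4Q)q_D - (12q_D). Setting ∂π_D/∂q_D = 0: 222 - 8q_D - 4(q_F + q_B) = 0.
Borealis's profit: π_B = (234 - 4Q)q_B - (16q_B). Setting ∂π_B/∂q_B = 0: 218 - 8q_B - 4(q_F + q_D) = 0.
Adding the 3 conditions: 641 − 8Q − 8Q = 0, i.e. Q = 641/16.
Back-substituting: q_F = (201 − 641/4)/4 = 163/16, q_D = (222 − 641/4)/4 = 247/16, q_B = (218 − 641/4)/4 = 231/16.

10.19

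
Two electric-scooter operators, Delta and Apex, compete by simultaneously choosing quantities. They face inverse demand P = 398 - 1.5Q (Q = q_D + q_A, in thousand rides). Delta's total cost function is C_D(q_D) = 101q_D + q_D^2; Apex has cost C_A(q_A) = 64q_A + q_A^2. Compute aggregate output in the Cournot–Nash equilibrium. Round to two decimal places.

Delta's profit: π_D = (398 - 1.5Q)q_D - (101q_D + q_D²). Setting ∂π_D/∂q_D = 0: 297 - 5q_D - (3/2)(q_A) = 0.
Apex's first-order condition: 334 - 5q_A - (3/2)(q_D) = 0.
Rearranging gives the reaction functions q_D = (297 - (3/2)q_A)/5 and q_A = (334 - (3/2)q_D)/5.
Solving the pair: q_D = 43.2527, q_A = 53.8242.
Total output Q = 43.2527 + 53.8242 = 1262/13.

97.08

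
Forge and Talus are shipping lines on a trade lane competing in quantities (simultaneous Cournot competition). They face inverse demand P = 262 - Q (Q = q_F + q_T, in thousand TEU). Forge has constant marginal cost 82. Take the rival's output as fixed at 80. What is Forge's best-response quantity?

With the rival's output fixed at 80, Forge's profit is π_F = (262 - 80 - q_F)q_F - (82q_F) = (182 - q_F)q_F - (82q_F).
∂π_F/∂q_F = 100 - 2q_F = 0, so q_F = 50.

50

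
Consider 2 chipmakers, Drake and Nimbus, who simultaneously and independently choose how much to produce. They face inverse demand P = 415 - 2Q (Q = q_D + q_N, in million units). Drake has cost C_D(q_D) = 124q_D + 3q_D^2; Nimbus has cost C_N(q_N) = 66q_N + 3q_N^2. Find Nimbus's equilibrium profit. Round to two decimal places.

Drake's profit: π_D = (415 - 2Q)q_D - (124q_D + 3q_D²). Setting ∂π_D/∂q_D = 0: 291 - 10q_D - 2(q_N) = 0.
Nimbus's first-order condition: 349 - 10q_N - 2(q_D) = 0.
Best responses: q_D = (291 - 2q_N)/10, q_N = (349 - 2q_D)/10.
Solving the pair: q_D = 553/24, q_N = 727/24.
Price P = 415 - 2·(160/3) = 925/3.
Nimbus's profit: (925/3)·(727/24) - 66·(727/24) - 3(727/24)² = 4587.9253.

4587.93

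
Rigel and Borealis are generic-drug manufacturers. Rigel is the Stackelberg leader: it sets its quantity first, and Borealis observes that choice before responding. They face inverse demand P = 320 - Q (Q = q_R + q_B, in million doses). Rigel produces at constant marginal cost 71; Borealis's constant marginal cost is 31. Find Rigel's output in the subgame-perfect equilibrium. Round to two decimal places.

The follower Borealis best-responds to any q_R: π_B = (320 - Q)q_B - 31q_B.
∂π_B/∂q_B = 289 - q_R - 2q_B = 0 gives the reaction function q_B = (289 - q_R)/2.
Rigel substitutes q_B(q_R) into its own profit: π_R = q_R(320 - q_R - (289 - q_R)/2) - 71q_R = (351/2 - (1/2)q_R)q_R - 71q_R.
Leader FOC: 209/2 - q_R = 0, so q_R = 209/2.
Then q_B = (289 - 209/2)/2 = 369/4.

104.50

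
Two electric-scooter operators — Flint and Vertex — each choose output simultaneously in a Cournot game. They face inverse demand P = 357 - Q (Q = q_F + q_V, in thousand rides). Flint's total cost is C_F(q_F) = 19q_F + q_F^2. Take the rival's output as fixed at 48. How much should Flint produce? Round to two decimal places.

72.50

With the rival's output fixed at 48, Flint's profit is π_F = (357 - 48 - q_F)q_F - (19q_F + q_F²) = (309 - q_F)q_F - (19q_F + q_F²).
∂π_F/∂q_F = 290 - 4q_F = 0, so q_F = 145/2.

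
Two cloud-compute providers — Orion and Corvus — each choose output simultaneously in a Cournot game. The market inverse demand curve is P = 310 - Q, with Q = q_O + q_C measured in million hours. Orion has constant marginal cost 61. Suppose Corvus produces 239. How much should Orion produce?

5

With the rival's output fixed at 239, Orion's profit is π_O = (310 - 239 - q_O)q_O - (61q_O) = (71 - q_O)q_O - (61q_O).
∂π_O/∂q_O = 10 - 2q_O = 0, so q_O = 5.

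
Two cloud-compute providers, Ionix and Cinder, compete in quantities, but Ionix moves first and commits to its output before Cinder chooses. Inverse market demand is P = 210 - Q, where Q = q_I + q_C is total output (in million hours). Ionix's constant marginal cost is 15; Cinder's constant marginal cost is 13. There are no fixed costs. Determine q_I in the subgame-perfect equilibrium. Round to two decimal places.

96.50

The follower Cinder best-responds to any q_I: π_C = (210 - Q)q_C - 13q_C.
∂π_C/∂q_C = 197 - q_I - 2q_C = 0 gives the reaction function q_C = (197 - q_I)/2.
The leader anticipates this reaction. Substituting into P = 210 - Q gives P = 223/2 - (1/2)q_I, so π_I = (223/2 - (1/2)q_I)q_I - 15q_I.
Leader FOC: 193/2 - q_I = 0, so q_I = 193/2.
Then q_C = (197 - 193/2)/2 = 201/4.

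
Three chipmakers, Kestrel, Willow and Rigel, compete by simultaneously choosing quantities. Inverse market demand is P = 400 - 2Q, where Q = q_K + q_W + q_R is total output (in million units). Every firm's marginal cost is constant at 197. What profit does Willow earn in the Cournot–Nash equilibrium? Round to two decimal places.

Each firm earns π_i = (400 - 2Q)q_i - 197q_i.
First-order condition (treating rivals' output as given): 203 - 4q_i - 2·Σ_{j≠i} q_j = 0.
By symmetry each firm produces the same amount; substituting Σ_{j≠i} q_j = 2q_i yields q_i = 203/8.
Price P = 400 - 2·(609/8) = 991/4.
Willow's profit: (991/4 - 197)·(203/8) = 1287.7813.

1287.78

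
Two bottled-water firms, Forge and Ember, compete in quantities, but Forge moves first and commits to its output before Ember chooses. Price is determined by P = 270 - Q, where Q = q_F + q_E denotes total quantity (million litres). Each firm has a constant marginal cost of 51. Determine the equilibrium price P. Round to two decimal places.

105.75

The follower Ember best-responds to any q_F: π_E = (270 - Q)q_E - 51q_E.
Follower FOC: 219 - q_F - 2q_E = 0, so q_E(q_F) = (219 - q_F)/2.
The leader anticipates this reaction. Substituting into P = 270 - Q gives P = 321/2 - (1/2)q_F, so π_F = (321/2 - (1/2)q_F)q_F - 51q_F.
The leader's first-order condition 219/2 - q_F = 0 yields q_F = 219/2.
Then q_E = (219 - 219/2)/2 = 219/4.
Total output Q = 657/4, so price P = 270 - 657/4 = 423/4.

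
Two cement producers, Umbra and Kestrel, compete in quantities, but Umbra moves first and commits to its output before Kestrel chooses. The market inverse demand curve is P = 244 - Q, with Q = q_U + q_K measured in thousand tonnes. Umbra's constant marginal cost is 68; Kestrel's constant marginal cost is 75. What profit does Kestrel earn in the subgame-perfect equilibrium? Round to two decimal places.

1501.56

The follower Kestrel best-responds to any q_U: π_K = (244 - Q)q_K - 75q_K.
Setting the follower's marginal profit to zero, 169 - q_U - 2q_K = 0, i.e. q_K = (169 - q_U)/2.
The leader anticipates this reaction. Substituting into P = 244 - Q gives P = 319/2 - (1/2)q_U, so π_U = (319/2 - (1/2)q_U)q_U - 68q_U.
Maximising: ∂π_U/∂q_U = 183/2 - q_U = 0, giving q_U = 183/2.
Then q_K = (169 - 183/2)/2 = 155/4.
Price P = 244 - 521/4 = 455/4.
Kestrel's profit: (455/4 - 75)·(155/4) = 1501.5625.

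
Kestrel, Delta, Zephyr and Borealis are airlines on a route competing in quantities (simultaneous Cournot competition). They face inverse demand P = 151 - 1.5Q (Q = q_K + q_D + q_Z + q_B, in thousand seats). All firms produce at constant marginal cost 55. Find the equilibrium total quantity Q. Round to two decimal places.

51.20

Each firm earns π_i = (151 - 1.5Q)q_i - 55q_i.
First-order condition (treating rivals' output as given): 96 - 3q_i - (3/2)·Σ_{j≠i} q_j = 0.
With identical firms every q_j equals q_i, so Σ_{j≠i} q_j = 3q_i and 96 = (15/2)q_i, giving q_i = 64/5.
Total output Q = 64/5 + 64/5 + 64/5 + 64/5 = 256/5.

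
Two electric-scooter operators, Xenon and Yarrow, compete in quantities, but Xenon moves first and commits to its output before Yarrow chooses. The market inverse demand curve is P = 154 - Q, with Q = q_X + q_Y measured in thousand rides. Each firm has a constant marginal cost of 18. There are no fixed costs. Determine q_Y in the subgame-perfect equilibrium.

Solve by backward induction. Given q_X, the follower Yarrow maximises π_Y = (154 - q_X - q_Y)q_Y - 18q_Y.
∂π_Y/∂q_Y = 136 - q_X - 2q_Y = 0 gives the reaction function q_Y = (136 - q_X)/2.
The leader anticipates this reaction. Substituting into P = 154 - Q gives P = 86 - (1/2)q_X, so π_X = (86 - (1/2)q_X)q_X - 18q_X.
The leader's first-order condition 68 - q_X = 0 yields q_X = 68.
Then q_Y = (136 - 68)/2 = 34.

34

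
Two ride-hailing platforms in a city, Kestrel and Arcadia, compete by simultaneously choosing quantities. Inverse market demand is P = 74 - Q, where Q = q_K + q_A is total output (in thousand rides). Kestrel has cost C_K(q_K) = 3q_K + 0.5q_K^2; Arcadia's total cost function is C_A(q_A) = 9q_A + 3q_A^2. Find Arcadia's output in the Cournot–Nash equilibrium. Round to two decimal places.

5.39

Kestrel's profit: π_K = (74 - Q)q_K - (3q_K + (1/2)q_K²). Setting ∂π_K/∂q_K = 0: 71 - 3q_K - (q_A) = 0.
Arcadia's profit: π_A = (74 - Q)q_A - (9q_A + 3q_A²). Setting ∂π_A/∂q_A = 0: 65 - 8q_A - (q_K) = 0.
Best responses: q_K = (71 - q_A)/3, q_A = (65 - q_K)/8.
Solving the pair: q_K = 503/23, q_A = 124/23.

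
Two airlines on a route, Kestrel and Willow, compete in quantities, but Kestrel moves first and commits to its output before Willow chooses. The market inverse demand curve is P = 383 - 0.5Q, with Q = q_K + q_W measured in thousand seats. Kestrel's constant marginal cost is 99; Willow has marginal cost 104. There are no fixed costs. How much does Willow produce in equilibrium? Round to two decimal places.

The follower Willow best-responds to any q_K: π_W = (383 - 0.5Q)q_W - 104q_W.
∂π_W/∂q_W = 279 - (1/2)q_K - q_W = 0 gives the reaction function q_W = (279 - (1/2)q_K).
The leader anticipates this reaction. Substituting into P = 383 - 0.5Q gives P = 487/2 - (1/4)q_K, so π_K = (487/2 - (1/4)q_K)q_K - 99q_K.
Maximising: ∂π_K/∂q_K = 289/2 - (1/2)q_K = 0, giving q_K = 289.
Then q_W = (279 - (1/2)·289) = 269/2.

134.50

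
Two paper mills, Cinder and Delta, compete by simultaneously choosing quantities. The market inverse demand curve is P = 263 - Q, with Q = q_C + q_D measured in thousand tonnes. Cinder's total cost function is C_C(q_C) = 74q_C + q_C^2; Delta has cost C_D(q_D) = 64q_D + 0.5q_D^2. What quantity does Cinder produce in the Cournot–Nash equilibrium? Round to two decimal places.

33.45

Cinder's profit: π_C = (263 - Q)q_C - (74q_C + q_C²). Setting ∂π_C/∂q_C = 0: 189 - 4q_C - (q_D) = 0.
Delta's profit: π_D = (263 - Q)q_D - (64q_D + (1/2)q_D²). Setting ∂π_D/∂q_D = 0: 199 - 3q_D - (q_C) = 0.
Rearranging gives the reaction functions q_C = (189 - q_D)/4 and q_D = (199 - q_C)/3.
Solving the pair: q_C = 368/11, q_D = 607/11.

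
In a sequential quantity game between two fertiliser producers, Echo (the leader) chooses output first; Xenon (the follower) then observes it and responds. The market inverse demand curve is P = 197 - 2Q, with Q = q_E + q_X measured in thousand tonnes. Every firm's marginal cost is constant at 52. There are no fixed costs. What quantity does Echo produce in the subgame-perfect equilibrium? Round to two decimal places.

36.25

The follower Xenon best-responds to any q_E: π_X = (197 - 2Q)q_X - 52q_X.
∂π_X/∂q_X = 145 - 2q_E - 4q_X = 0 gives the reaction function q_X = (145 - 2q_E)/4.
Echo substitutes q_X(q_E) into its own profit: π_E = q_E(197 - 2q_E - (145 - 2q_E)/2) - 52q_E = (249/2 - q_E)q_E - 52q_E.
Maximising: ∂π_E/∂q_E = 145/2 - 2q_E = 0, giving q_E = 145/4.
Then q_X = (145 - 2·(145/4))/4 = 145/8.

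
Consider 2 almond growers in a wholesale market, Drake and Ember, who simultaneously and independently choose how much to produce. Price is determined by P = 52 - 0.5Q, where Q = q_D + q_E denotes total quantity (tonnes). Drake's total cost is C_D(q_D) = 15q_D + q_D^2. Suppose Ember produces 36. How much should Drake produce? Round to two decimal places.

6.33

With the rival's output fixed at 36, Drake's profit is π_D = (52 - (1/2)·36 - (1/2)q_D)q_D - (15q_D + q_D²) = (34 - (1/2)q_D)q_D - (15q_D + q_D²).
∂π_D/∂q_D = 19 - 3q_D = 0, so q_D = 19/3.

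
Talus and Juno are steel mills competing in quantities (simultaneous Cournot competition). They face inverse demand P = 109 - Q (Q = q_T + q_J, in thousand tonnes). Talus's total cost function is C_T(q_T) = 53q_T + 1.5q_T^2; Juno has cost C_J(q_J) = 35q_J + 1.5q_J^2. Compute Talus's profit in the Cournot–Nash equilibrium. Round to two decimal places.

Talus's profit: π_T = (109 - Q)q_T - (53q_T + (3/2)q_T²). Setting ∂π_T/∂q_T = 0: 56 - 5q_T - (q_J) = 0.
Juno's profit: π_J = (109 - Q)q_J - (35q_J + (3/2)q_J²). Setting ∂π_J/∂q_J = 0: 74 - 5q_J - (q_T) = 0.
Rearranging gives the reaction functions q_T = (56 - q_J)/5 and q_J = (74 - q_T)/5.
Solving the pair: q_T = 103/12, q_J = 157/12.
Price P = 109 - 65/3 = 262/3.
Talus's profit: (262/3)·(103/12) - 53·(103/12) - (3/2)(103/12)² = 184.1840.

184.18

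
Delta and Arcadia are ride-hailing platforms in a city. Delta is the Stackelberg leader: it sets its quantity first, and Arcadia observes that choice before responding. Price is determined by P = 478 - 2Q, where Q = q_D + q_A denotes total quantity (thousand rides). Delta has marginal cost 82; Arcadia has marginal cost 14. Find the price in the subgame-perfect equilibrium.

The follower Arcadia best-responds to any q_D: π_A = (478 - 2Q)q_A - 14q_A.
Follower FOC: 464 - 2q_D - 4q_A = 0, so q_A(q_D) = (464 - 2q_D)/4.
Delta substitutes q_A(q_D) into its own profit: π_D = q_D(478 - 2q_D - (464 - 2q_D)/2) - 82q_D = (246 - q_D)q_D - 82q_D.
The leader's first-order condition 164 - 2q_D = 0 yields q_D = 82.
Then q_A = (464 - 2·82)/4 = 75.
Total output Q = 157, so price P = 478 - 2·157 = 164.

164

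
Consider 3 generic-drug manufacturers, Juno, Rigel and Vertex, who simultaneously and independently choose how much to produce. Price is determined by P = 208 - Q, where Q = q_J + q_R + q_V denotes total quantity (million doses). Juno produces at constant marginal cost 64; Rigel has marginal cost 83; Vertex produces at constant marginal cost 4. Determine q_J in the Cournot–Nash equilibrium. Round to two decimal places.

Juno's profit: π_J = (208 - Q)q_J - (64q_J). Setting ∂π_J/∂q_J = 0: 144 - 2q_J - (q_R + q_V) = 0.
Rigel's first-order condition: 125 - 2q_R - (q_J + q_V) = 0.
Vertex's profit: π_V = (208 - Q)q_V - (4q_V). Setting ∂π_V/∂q_V = 0: 204 - 2q_V - (q_J + q_R) = 0.
Summing all 3 equations gives 473 − 4Q = 0, hence Q = 473/4.
Back-substituting: q_J = (144 − 473/4) = 103/4, q_R = (125 − 473/4) = 27/4, q_V = (204 − 473/4) = 343/4.

25.75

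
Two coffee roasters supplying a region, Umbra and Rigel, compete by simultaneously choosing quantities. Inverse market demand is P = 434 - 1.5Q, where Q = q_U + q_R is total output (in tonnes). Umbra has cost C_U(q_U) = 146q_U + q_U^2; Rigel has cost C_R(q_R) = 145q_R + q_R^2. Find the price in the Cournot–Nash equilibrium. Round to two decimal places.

300.85

Umbra's profit: π_U = (434 - 1.5Q)q_U - (146q_U + q_U²). Setting ∂π_U/∂q_U = 0: 288 - 5q_U - (3/2)(q_R) = 0.
Rigel's profit: π_R = (434 - 1.5Q)q_R - (145q_R + q_R²). Setting ∂π_R/∂q_R = 0: 289 - 5q_R - (3/2)(q_U) = 0.
So q_U = (288 - (3/2)q_R)/5 and q_R = (289 - (3/2)q_U)/5.
Substituting one into the other gives q_U = 44.2418 and q_R = 44.5275.
Total output Q = 1154/13, so price P = 434 - (3/2)·(1154/13) = 300.8462.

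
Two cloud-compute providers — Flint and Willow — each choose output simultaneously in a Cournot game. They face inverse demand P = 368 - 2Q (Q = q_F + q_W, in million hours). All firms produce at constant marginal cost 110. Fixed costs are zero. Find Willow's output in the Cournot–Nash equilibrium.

A representative firm's profit is π_i = q_i(368 - 2Q) - 110q_i.
First-order condition (treating rivals' output as given): 258 - 4q_i - 2q_j = 0.
By symmetry each firm produces the same amount; substituting q_j = q_i yields q_i = 258/6 = 43.

43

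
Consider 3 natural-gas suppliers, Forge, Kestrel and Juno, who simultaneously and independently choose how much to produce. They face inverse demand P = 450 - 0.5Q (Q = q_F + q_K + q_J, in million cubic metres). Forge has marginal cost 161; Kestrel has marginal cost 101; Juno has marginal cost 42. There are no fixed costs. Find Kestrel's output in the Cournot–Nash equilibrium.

Forge's profit: π_F = (450 - 0.5Q)q_F - (161q_F). Setting ∂π_F/∂q_F = 0: 289 - q_F - (1/2)(q_K + q_J) = 0.
Kestrel's profit: π_K = (450 - 0.5Q)q_K - (101q_K). Setting ∂π_K/∂q_K = 0: 349 - q_K - (1/2)(q_F + q_J) = 0.
Juno's profit: π_J = (450 - 0.5Q)q_J - (42q_J). Setting ∂π_J/∂q_J = 0: 408 - q_J - (1/2)(q_F + q_K) = 0.
Summing all 3 equations gives 1046 − 2Q = 0, hence Q = 523.
Back-substituting: q_F = (289 − 523/2)/(1/2) = 55, q_K = (349 − 523/2)/(1/2) = 175, q_J = (408 − 523/2)/(1/2) = 293.

175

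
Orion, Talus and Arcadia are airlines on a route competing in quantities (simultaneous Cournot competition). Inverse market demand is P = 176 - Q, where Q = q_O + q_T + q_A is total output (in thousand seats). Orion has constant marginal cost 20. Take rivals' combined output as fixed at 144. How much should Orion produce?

6

With rivals' combined output fixed at 144, Orion's profit is π_O = (176 - 144 - q_O)q_O - (20q_O) = (32 - q_O)q_O - (20q_O).
∂π_O/∂q_O = 12 - 2q_O = 0, so q_O = 6.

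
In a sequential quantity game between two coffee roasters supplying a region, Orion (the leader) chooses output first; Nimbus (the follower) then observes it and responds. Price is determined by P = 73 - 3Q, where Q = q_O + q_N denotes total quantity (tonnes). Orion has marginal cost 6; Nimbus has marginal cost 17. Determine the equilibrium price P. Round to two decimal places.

The follower Nimbus best-responds to any q_O: π_N = (73 - 3Q)q_N - 17q_N.
Setting the follower's marginal profit to zero, 56 - 3q_O - 6q_N = 0, i.e. q_N = (56 - 3q_O)/6.
Orion substitutes q_N(q_O) into its own profit: π_O = q_O(73 - 3q_O - (56 - 3q_O)/2) - 6q_O = (45 - (3/2)q_O)q_O - 6q_O.
Leader FOC: 39 - 3q_O = 0, so q_O = 13.
Then q_N = (56 - 3·13)/6 = 17/6.
Total output Q = 95/6, so price P = 73 - 3·(95/6) = 51/2.

25.50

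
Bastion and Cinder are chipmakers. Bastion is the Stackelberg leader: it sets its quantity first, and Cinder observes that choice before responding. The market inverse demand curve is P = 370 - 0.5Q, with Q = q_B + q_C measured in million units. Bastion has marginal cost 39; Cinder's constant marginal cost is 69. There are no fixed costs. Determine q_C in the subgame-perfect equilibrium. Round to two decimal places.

120.50

Solve by backward induction. Given q_B, the follower Cinder maximises π_C = (370 - (1/2)q_B - (1/2)q_C)q_C - 69q_C.
Setting the follower's marginal profit to zero, 301 - (1/2)q_B - q_C = 0, i.e. q_C = (301 - (1/2)q_B).
Bastion substitutes q_C(q_B) into its own profit: π_B = q_B(370 - (1/2)q_B - (301 - (1/2)q_B)/2) - 39q_B = (439/2 - (1/4)q_B)q_B - 39q_B.
Leader FOC: 361/2 - (1/2)q_B = 0, so q_B = 361.
Then q_C = (301 - (1/2)·361) = 241/2.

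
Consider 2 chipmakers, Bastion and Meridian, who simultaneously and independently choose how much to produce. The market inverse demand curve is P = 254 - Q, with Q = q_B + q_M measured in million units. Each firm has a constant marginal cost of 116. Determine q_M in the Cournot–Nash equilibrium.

46

A representative firm's profit is π_i = q_i(254 - Q) - 116q_i.
First-order condition (treating rivals' output as given): 138 - 2q_i - q_j = 0.
By symmetry each firm produces the same amount; substituting q_j = q_i yields q_i = 138/3 = 46.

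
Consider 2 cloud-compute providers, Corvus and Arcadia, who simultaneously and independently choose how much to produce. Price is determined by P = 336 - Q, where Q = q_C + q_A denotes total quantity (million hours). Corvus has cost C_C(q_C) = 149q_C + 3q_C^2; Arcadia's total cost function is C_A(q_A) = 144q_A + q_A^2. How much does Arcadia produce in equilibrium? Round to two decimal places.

43.52

Corvus's profit: π_C = (336 - Q)q_C - (149q_C + 3q_C²). Setting ∂π_C/∂q_C = 0: 187 - 8q_C - (q_A) = 0.
Arcadia's first-order condition: 192 - 4q_A - (q_C) = 0.
Best responses: q_C = (187 - q_A)/8, q_A = (192 - q_C)/4.
Solving the pair: q_C = 556/31, q_A = 1349/31.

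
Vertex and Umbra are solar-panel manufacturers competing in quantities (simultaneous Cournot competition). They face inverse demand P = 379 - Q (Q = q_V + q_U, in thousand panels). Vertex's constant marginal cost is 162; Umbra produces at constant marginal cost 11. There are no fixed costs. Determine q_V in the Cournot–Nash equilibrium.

22

Vertex's profit: π_V = (379 - Q)q_V - (162q_V). Setting ∂π_V/∂q_V = 0: 217 - 2q_V - (q_U) = 0.
Umbra's first-order condition: 368 - 2q_U - (q_V) = 0.
Best responses: q_V = (217 - q_U)/2, q_U = (368 - q_V)/2.
Solving the pair: q_V = 22, q_U = 173.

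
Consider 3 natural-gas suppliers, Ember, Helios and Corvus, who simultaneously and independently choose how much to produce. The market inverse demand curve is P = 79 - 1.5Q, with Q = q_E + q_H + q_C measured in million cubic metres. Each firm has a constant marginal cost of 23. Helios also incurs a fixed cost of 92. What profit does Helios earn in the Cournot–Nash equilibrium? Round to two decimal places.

38.67

Each firm earns π_i = (79 - 1.5Q)q_i - 23q_i.
First-order condition (treating rivals' output as given): 56 - 3q_i - (3/2)·Σ_{j≠i} q_j = 0.
By symmetry each firm produces the same amount; substituting Σ_{j≠i} q_j = 2q_i yields q_i = 56/6 = 28/3.
Price P = 79 - (3/2)·28 = 37.
Helios's profit: (37 - 23)·(28/3) - 92 = 116/3.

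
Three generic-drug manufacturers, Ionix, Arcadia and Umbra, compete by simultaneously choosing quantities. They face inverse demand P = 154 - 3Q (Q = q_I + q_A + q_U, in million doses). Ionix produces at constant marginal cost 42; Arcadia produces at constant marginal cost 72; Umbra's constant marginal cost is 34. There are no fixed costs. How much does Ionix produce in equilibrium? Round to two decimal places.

Ionix's profit: π_I = (154 - 3Q)q_I - (42q_I). Setting ∂π_I/∂q_I = 0: 112 - 6q_I - 3(q_A + q_U) = 0.
Arcadia's profit: π_A = (154 - 3Q)q_A - (72q_A). Setting ∂π_A/∂q_A = 0: 82 - 6q_A - 3(q_I + q_U) = 0.
Umbra's first-order condition: 120 - 6q_U - 3(q_I + q_A) = 0.
Summing all 3 equations gives 314 − 12Q = 0, hence Q = 157/6.
Back-substituting: q_I = (112 − 157/2)/3 = 67/6, q_A = (82 − 157/2)/3 = 7/6, q_U = (120 − 157/2)/3 = 83/6.

11.17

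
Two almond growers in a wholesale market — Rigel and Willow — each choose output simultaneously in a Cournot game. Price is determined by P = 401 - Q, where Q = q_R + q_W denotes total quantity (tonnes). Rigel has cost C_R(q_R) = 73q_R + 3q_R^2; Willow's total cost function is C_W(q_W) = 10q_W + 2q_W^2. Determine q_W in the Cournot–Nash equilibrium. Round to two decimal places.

59.57

Rigel's profit: π_R = (401 - Q)q_R - (73q_R + 3q_R²). Setting ∂π_R/∂q_R = 0: 328 - 8q_R - (q_W) = 0.
Willow's profit: π_W = (401 - Q)q_W - (10q_W + 2q_W²). Setting ∂π_W/∂q_W = 0: 391 - 6q_W - (q_R) = 0.
So q_R = (328 - q_W)/8 and q_W = (391 - q_R)/6.
Solving the pair: q_R = 1577/47, q_W = 59.5745.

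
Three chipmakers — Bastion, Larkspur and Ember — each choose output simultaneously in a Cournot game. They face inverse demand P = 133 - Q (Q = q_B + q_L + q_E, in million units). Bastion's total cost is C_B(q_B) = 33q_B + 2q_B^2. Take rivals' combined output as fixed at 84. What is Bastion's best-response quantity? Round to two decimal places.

2.67

With rivals' combined output fixed at 84, Bastion's profit is π_B = (133 - 84 - q_B)q_B - (33q_B + 2q_B²) = (49 - q_B)q_B - (33q_B + 2q_B²).
∂π_B/∂q_B = 16 - 6q_B = 0, so q_B = 8/3.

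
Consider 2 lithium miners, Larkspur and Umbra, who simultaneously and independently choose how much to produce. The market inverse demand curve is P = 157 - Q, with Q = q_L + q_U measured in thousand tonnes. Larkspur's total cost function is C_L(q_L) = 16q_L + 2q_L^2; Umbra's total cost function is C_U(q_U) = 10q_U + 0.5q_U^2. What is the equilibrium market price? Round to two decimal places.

97.18

Larkspur's profit: π_L = (157 - Q)q_L - (16q_L + 2q_L²). Setting ∂π_L/∂q_L = 0: 141 - 6q_L - (q_U) = 0.
Umbra's first-order condition: 147 - 3q_U - (q_L) = 0.
Best responses: q_L = (141 - q_U)/6, q_U = (147 - q_L)/3.
Substituting one into the other gives q_L = 276/17 and q_U = 741/17.
Total output Q = 1017/17, so price P = 157 - 1017/17 = 1652/17.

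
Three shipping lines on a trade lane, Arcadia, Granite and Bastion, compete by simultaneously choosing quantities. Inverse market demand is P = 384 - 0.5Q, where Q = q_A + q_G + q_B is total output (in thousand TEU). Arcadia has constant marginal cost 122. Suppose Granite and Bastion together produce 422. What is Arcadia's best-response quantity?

With rivals' combined output fixed at 422, Arcadia's profit is π_A = (384 - (1/2)·422 - (1/2)q_A)q_A - (122q_A) = (173 - (1/2)q_A)q_A - (122q_A).
∂π_A/∂q_A = 51 - q_A = 0, so q_A = 51.

51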